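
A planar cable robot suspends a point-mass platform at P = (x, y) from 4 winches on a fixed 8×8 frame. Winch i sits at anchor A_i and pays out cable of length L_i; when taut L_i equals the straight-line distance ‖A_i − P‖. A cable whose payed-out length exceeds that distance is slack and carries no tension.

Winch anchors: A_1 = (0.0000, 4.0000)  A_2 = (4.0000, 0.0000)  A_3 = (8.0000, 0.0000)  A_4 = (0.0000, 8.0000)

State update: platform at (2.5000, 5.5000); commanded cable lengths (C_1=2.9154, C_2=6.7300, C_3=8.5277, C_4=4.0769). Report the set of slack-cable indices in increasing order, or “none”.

i=1: geometric 2.9155 vs commanded 2.9154 ⇒ taut
i=2: geometric 5.7009 vs commanded 6.7300 ⇒ slack
i=3: geometric 7.7782 vs commanded 8.5277 ⇒ slack
i=4: geometric 3.5355 vs commanded 4.0769 ⇒ slack

2, 3, 4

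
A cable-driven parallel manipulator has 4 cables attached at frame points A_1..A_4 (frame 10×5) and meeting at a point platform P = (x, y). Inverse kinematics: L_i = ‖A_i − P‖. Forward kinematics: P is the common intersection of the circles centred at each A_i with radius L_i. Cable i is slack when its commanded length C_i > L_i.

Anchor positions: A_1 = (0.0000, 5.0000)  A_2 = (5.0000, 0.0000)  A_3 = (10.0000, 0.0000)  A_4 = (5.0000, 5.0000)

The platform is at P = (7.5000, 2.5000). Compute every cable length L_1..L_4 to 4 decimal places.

cable 1: Δx=-7.5000, Δy=2.5000; L_1 = √(Δx²+Δy²) = 7.9057
cable 2: Δx=-2.5000, Δy=-2.5000; L_2 = √(Δx²+Δy²) = 3.5355
cable 3: Δx=2.5000, Δy=-2.5000; L_3 = √(Δx²+Δy²) = 3.5355
cable 4: Δx=-2.5000, Δy=2.5000; L_4 = √(Δx²+Δy²) = 3.5355

(7.9057, 3.5355, 3.5355, 3.5355)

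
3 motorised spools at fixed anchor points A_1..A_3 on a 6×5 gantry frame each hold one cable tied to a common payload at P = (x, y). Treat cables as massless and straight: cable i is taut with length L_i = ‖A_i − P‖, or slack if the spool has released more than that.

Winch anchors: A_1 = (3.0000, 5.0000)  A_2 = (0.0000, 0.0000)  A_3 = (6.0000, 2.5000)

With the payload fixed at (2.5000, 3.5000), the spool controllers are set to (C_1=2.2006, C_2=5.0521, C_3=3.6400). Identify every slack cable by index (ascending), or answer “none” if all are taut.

i=1: geometric 1.5811 vs commanded 2.2006 ⇒ slack
i=2: geometric 4.3012 vs commanded 5.0521 ⇒ slack
i=3: geometric 3.6401 vs commanded 3.6400 ⇒ taut

1, 2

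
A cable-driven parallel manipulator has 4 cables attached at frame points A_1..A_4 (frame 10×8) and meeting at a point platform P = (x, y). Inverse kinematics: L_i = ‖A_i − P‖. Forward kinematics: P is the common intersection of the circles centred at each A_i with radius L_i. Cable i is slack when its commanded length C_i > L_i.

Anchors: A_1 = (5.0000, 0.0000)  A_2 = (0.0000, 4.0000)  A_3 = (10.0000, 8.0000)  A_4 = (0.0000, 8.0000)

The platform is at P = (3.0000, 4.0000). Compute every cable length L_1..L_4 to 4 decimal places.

(4.4721, 3.0000, 8.0623, 5.0000)

L_1: Δ = A_1−P = (2.0000, -4.0000) → ‖Δ‖ = √20.0000 = 4.4721
L_2: Δ = A_2−P = (-3.0000, 0.0000) → ‖Δ‖ = √9.0000 = 3.0000
L_3: Δ = A_3−P = (7.0000, 4.0000) → ‖Δ‖ = √65.0000 = 8.0623
L_4: Δ = A_4−P = (-3.0000, 4.0000) → ‖Δ‖ = √25.0000 = 5.0000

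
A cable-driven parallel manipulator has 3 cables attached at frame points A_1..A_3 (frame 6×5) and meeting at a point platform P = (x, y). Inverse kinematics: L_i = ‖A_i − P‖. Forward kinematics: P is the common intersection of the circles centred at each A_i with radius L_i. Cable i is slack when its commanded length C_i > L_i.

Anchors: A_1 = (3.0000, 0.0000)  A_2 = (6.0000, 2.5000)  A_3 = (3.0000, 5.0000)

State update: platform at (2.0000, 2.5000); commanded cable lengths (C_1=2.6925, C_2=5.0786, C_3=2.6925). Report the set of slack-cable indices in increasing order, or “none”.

i=1: geometric 2.6926 vs commanded 2.6925 ⇒ taut
i=2: geometric 4.0000 vs commanded 5.0786 ⇒ slack
i=3: geometric 2.6926 vs commanded 2.6925 ⇒ taut

2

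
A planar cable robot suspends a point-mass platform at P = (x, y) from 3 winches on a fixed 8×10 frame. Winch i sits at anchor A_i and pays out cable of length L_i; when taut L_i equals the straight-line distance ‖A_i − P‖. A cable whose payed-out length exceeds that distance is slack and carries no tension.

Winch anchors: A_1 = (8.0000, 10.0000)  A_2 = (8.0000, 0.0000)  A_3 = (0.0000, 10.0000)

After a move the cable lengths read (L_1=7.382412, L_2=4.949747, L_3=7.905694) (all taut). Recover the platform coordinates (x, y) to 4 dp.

(4.5000, 3.5000)

each cable: (A_i−P)·(A_i−P) = L_i²; let q_i = ‖A_i‖²−L_i²
q_1 = 64.0000+100.0000−54.5000 = 109.5000
row 1: 0.0000x + 20.0000y = 70.0000  (q_2=39.5000)
row 2: 16.0000x + 0.0000y = 72.0000  (q_3=37.5000)
Cramer on rows 1–2 → x = 4.5000, y = 3.5000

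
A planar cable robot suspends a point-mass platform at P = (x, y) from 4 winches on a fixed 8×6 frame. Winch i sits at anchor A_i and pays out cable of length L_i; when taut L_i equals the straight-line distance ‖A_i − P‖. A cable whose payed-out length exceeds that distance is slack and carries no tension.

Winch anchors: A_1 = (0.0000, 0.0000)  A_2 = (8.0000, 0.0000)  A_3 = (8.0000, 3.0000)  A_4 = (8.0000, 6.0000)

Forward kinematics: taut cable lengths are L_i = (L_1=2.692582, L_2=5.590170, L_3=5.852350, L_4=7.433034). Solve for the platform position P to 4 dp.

expand ‖A_i−P‖²=L_i² and subtract eq 1 (k_i ≔ ‖A_i‖²−L_i²)
k_1 = 0.0000+0.0000−7.2500 = -7.2500
eq1−eq2 → [-16.0000  0.0000]·P = -40.0000
eq1−eq3 → [-16.0000  -6.0000]·P = -46.0000
eq1−eq4 → [-16.0000  -12.0000]·P = -52.0000
2×2 solve → P = (2.5000, 1.0000)
check cable 4: ‖A_4−P‖² = 55.2500 ≈ L_4² = 55.2500 ✓

(2.5000, 1.0000)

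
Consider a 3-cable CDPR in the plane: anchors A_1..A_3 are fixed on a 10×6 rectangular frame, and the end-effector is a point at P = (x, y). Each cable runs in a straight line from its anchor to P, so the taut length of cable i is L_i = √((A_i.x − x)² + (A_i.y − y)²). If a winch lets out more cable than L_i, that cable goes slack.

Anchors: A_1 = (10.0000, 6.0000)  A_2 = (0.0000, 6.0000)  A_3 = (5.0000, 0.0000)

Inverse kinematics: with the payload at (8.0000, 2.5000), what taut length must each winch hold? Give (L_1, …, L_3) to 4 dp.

cable 1: Δx=2.0000, Δy=3.5000; L_1 = √(Δx²+Δy²) = 4.0311
cable 2: Δx=-8.0000, Δy=3.5000; L_2 = √(Δx²+Δy²) = 8.7321
cable 3: Δx=-3.0000, Δy=-2.5000; L_3 = √(Δx²+Δy²) = 3.9051

(4.0311, 8.7321, 3.9051)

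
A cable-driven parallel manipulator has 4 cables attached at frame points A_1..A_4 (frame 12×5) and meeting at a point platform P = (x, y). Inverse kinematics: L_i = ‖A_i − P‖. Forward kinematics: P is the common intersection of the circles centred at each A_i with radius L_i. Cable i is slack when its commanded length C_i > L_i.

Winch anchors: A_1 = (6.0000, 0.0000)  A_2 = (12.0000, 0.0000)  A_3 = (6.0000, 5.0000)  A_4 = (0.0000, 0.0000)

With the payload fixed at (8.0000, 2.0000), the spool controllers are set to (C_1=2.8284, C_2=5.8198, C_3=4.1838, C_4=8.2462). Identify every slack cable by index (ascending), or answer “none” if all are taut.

cable 1: L_1 = ‖A_1−P‖ = 2.8284;  C_1 = 2.8284 → taut
cable 2: L_2 = ‖A_2−P‖ = 4.4721;  C_2 = 5.8198 → slack
cable 3: L_3 = ‖A_3−P‖ = 3.6056;  C_3 = 4.1838 → slack
cable 4: L_4 = ‖A_4−P‖ = 8.2462;  C_4 = 8.2462 → taut

2, 3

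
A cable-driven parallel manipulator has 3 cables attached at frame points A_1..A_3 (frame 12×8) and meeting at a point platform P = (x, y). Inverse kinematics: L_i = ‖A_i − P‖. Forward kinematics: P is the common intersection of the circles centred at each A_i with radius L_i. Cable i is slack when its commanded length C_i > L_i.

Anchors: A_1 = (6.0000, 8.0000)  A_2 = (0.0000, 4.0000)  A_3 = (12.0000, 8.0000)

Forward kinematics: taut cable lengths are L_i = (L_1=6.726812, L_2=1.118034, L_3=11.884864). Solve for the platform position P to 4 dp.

(1.0000, 3.5000)

circle eqns → linear via eq_j − eq_1; set q_j = A_j·A_j − L_j²
q_1 = 36.0000+64.0000−45.2500 = 54.7500
12.0000·x + 8.0000·y = q_1−q_2 = 40.0000
-12.0000·x + 0.0000·y = q_1−q_3 = -12.0000
solve first two rows → x=1.0000, y=3.5000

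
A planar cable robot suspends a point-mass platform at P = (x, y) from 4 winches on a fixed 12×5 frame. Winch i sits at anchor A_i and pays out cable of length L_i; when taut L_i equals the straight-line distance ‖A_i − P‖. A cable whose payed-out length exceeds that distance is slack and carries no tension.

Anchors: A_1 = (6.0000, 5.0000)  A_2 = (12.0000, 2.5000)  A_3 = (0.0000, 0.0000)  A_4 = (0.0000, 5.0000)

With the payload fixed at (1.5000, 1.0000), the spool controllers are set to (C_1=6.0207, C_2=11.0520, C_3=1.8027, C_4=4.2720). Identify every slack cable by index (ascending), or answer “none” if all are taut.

2

i=1: geometric 6.0208 vs commanded 6.0207 ⇒ taut
i=2: geometric 10.6066 vs commanded 11.0520 ⇒ slack
i=3: geometric 1.8028 vs commanded 1.8027 ⇒ taut
i=4: geometric 4.2720 vs commanded 4.2720 ⇒ taut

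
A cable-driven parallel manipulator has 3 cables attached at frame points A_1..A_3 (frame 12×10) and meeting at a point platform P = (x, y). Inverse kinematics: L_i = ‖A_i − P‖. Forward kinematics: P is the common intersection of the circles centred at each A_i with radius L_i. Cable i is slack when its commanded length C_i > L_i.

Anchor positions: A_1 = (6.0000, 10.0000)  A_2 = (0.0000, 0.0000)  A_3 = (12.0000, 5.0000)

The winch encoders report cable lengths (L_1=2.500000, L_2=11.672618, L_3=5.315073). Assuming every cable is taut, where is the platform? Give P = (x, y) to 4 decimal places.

each cable: (A_i−P)·(A_i−P) = L_i²; let q_i = ‖A_i‖²−L_i²
q_1 = 36.0000+100.0000−6.2500 = 129.7500
row 1: 12.0000x + 20.0000y = 266.0000  (q_2=-136.2500)
row 2: -12.0000x + 10.0000y = -11.0000  (q_3=140.7500)
Cramer on rows 1–2 → x = 8.0000, y = 8.5000

(8.0000, 8.5000)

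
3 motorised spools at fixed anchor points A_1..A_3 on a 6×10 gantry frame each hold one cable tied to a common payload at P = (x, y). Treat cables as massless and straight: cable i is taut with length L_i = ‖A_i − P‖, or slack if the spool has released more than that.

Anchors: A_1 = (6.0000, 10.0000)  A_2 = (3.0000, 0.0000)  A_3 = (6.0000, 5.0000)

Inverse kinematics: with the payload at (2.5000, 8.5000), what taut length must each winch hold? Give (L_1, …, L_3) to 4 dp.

(3.8079, 8.5147, 4.9497)

L_1: Δ = A_1−P = (3.5000, 1.5000) → ‖Δ‖ = √14.5000 = 3.8079
L_2: Δ = A_2−P = (0.5000, -8.5000) → ‖Δ‖ = √72.5000 = 8.5147
L_3: Δ = A_3−P = (3.5000, -3.5000) → ‖Δ‖ = √24.5000 = 4.9497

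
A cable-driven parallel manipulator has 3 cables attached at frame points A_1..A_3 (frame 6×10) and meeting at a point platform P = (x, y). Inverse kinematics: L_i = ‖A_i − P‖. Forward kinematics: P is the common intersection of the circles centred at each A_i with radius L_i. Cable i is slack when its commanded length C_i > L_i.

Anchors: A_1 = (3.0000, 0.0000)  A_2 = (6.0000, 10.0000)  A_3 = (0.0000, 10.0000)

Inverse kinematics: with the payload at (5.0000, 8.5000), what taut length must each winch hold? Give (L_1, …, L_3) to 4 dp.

(8.7321, 1.8028, 5.2202)

L_1 = √((3.0000−5.0000)² + (0.0000−8.5000)²) = 8.7321
L_2 = √((6.0000−5.0000)² + (10.0000−8.5000)²) = 1.8028
L_3 = √((0.0000−5.0000)² + (10.0000−8.5000)²) = 5.2202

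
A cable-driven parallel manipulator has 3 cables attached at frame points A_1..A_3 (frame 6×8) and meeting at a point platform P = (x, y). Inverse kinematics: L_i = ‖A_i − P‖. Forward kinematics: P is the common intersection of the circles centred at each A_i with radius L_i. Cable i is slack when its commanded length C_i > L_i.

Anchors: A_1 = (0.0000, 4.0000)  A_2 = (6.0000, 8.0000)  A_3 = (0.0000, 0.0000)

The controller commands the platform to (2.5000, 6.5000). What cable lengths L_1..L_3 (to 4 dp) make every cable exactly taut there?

(3.5355, 3.8079, 6.9642)

L_1: Δ = A_1−P = (-2.5000, -2.5000) → ‖Δ‖ = √12.5000 = 3.5355
L_2: Δ = A_2−P = (3.5000, 1.5000) → ‖Δ‖ = √14.5000 = 3.8079
L_3: Δ = A_3−P = (-2.5000, -6.5000) → ‖Δ‖ = √48.5000 = 6.9642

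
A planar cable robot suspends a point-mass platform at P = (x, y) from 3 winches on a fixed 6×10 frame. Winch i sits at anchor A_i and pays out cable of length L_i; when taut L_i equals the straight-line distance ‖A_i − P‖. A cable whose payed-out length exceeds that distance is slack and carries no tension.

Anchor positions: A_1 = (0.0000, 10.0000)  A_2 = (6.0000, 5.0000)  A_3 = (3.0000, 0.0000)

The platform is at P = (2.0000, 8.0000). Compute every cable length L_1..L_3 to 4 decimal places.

(2.8284, 5.0000, 8.0623)

L_1 = √((0.0000−2.0000)² + (10.0000−8.0000)²) = 2.8284
L_2 = √((6.0000−2.0000)² + (5.0000−8.0000)²) = 5.0000
L_3 = √((3.0000−2.0000)² + (0.0000−8.0000)²) = 8.0623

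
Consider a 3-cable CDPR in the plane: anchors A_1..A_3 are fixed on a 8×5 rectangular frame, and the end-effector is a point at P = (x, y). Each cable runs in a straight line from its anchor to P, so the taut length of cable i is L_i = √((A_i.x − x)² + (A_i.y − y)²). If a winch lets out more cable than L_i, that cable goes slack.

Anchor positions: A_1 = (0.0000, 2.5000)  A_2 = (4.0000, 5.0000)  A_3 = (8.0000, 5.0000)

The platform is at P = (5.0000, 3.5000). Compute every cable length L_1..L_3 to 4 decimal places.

L_1: Δ = A_1−P = (-5.0000, -1.0000) → ‖Δ‖ = √26.0000 = 5.0990
L_2: Δ = A_2−P = (-1.0000, 1.5000) → ‖Δ‖ = √3.2500 = 1.8028
L_3: Δ = A_3−P = (3.0000, 1.5000) → ‖Δ‖ = √11.2500 = 3.3541

(5.0990, 1.8028, 3.3541)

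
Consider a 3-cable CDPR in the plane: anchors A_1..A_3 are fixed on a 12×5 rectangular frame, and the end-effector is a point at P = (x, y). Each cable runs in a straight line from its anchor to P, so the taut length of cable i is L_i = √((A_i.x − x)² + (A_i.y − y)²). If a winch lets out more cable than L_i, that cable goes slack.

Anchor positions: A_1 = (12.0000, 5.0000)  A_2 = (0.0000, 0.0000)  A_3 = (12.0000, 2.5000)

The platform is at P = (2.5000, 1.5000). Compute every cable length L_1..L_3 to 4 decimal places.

(10.1242, 2.9155, 9.5525)

L_1 = √((12.0000−2.5000)² + (5.0000−1.5000)²) = 10.1242
L_2 = √((0.0000−2.5000)² + (0.0000−1.5000)²) = 2.9155
L_3 = √((12.0000−2.5000)² + (2.5000−1.5000)²) = 9.5525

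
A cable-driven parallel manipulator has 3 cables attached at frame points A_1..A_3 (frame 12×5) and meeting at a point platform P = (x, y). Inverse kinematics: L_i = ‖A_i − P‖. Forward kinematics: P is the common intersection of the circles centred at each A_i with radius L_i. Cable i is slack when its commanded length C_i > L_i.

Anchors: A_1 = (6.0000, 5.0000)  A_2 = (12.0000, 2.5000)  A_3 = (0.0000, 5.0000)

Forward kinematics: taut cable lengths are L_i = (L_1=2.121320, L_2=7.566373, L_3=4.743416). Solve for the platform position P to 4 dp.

(4.5000, 3.5000)

each cable: (A_i−P)·(A_i−P) = L_i²; let q_i = ‖A_i‖²−L_i²
q_1 = 36.0000+25.0000−4.5000 = 56.5000
row 1: -12.0000x + 5.0000y = -36.5000  (q_2=93.0000)
row 2: 12.0000x + 0.0000y = 54.0000  (q_3=2.5000)
Cramer on rows 1–2 → x = 4.5000, y = 3.5000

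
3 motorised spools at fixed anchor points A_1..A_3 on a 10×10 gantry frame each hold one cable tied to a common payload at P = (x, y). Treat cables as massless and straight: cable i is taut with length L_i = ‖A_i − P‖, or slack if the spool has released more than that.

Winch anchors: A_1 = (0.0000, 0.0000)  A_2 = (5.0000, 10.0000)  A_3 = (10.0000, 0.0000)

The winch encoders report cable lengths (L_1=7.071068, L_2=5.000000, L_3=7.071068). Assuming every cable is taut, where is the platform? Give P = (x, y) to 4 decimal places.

circle eqns → linear via eq_j − eq_1; set k_j = A_j·A_j − L_j²
k_1 = 0.0000+0.0000−50.0000 = -50.0000
-10.0000·x − 20.0000·y = k_1−k_2 = -150.0000
-20.0000·x + 0.0000·y = k_1−k_3 = -100.0000
solve first two rows → x=5.0000, y=5.0000

(5.0000, 5.0000)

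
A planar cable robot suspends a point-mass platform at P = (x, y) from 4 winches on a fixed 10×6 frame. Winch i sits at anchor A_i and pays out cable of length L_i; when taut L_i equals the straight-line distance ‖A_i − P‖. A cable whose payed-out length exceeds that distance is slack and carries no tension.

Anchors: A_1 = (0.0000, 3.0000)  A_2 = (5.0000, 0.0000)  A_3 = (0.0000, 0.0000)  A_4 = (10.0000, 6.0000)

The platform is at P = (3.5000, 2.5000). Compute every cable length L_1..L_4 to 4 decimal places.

(3.5355, 2.9155, 4.3012, 7.3824)

L_1 = √((0.0000−3.5000)² + (3.0000−2.5000)²) = 3.5355
L_2 = √((5.0000−3.5000)² + (0.0000−2.5000)²) = 2.9155
L_3 = √((0.0000−3.5000)² + (0.0000−2.5000)²) = 4.3012
L_4 = √((10.0000−3.5000)² + (6.0000−2.5000)²) = 7.3824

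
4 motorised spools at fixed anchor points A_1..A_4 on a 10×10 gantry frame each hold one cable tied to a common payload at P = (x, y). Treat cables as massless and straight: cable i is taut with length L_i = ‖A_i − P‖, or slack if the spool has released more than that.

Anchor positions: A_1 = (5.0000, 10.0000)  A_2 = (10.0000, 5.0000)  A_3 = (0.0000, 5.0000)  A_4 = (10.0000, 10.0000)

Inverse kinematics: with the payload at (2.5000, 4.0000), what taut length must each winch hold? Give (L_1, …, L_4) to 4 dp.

(6.5000, 7.5664, 2.6926, 9.6047)

cable 1: Δx=2.5000, Δy=6.0000; L_1 = √(Δx²+Δy²) = 6.5000
cable 2: Δx=7.5000, Δy=1.0000; L_2 = √(Δx²+Δy²) = 7.5664
cable 3: Δx=-2.5000, Δy=1.0000; L_3 = √(Δx²+Δy²) = 2.6926
cable 4: Δx=7.5000, Δy=6.0000; L_4 = √(Δx²+Δy²) = 9.6047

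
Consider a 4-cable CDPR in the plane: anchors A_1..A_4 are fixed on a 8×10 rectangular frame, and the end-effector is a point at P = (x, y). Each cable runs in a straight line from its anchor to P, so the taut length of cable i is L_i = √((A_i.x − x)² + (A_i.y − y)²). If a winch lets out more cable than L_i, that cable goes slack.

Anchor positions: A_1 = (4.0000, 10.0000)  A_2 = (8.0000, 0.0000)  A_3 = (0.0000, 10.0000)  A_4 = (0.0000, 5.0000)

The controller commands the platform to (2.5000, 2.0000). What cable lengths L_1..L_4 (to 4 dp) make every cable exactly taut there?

(8.1394, 5.8523, 8.3815, 3.9051)

L_1: Δ = A_1−P = (1.5000, 8.0000) → ‖Δ‖ = √66.2500 = 8.1394
L_2: Δ = A_2−P = (5.5000, -2.0000) → ‖Δ‖ = √34.2500 = 5.8523
L_3: Δ = A_3−P = (-2.5000, 8.0000) → ‖Δ‖ = √70.2500 = 8.3815
L_4: Δ = A_4−P = (-2.5000, 3.0000) → ‖Δ‖ = √15.2500 = 3.9051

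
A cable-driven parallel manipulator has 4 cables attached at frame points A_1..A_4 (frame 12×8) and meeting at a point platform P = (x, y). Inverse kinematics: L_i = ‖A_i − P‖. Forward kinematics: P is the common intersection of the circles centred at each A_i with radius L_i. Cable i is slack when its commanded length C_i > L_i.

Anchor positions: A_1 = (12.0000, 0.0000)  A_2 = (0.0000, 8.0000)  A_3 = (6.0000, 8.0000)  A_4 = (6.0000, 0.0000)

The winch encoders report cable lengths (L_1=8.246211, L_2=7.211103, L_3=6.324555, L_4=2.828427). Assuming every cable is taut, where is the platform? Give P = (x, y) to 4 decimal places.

circle eqns → linear via eq_j − eq_1; set q_j = A_j·A_j − L_j²
q_1 = 144.0000+0.0000−68.0000 = 76.0000
24.0000·x − 16.0000·y = q_1−q_2 = 64.0000
12.0000·x − 16.0000·y = q_1−q_3 = 16.0000
12.0000·x + 0.0000·y = q_1−q_4 = 48.0000
solve first two rows → x=4.0000, y=2.0000
check cable 4: ‖A_4−P‖² = 8.0000 ≈ L_4² = 8.0000 ✓

(4.0000, 2.0000)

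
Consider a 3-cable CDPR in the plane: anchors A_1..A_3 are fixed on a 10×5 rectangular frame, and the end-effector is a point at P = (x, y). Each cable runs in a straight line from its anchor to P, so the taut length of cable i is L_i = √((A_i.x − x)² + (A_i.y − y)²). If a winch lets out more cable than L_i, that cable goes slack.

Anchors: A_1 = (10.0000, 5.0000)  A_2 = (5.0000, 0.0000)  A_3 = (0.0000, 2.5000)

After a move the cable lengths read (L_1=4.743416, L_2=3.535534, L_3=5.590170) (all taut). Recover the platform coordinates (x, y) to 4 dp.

(5.5000, 3.5000)

circle eqns → linear via eq_j − eq_1; set c_j = A_j·A_j − L_j²
c_1 = 100.0000+25.0000−22.5000 = 102.5000
10.0000·x + 10.0000·y = c_1−c_2 = 90.0000
20.0000·x + 5.0000·y = c_1−c_3 = 127.5000
solve first two rows → x=5.5000, y=3.5000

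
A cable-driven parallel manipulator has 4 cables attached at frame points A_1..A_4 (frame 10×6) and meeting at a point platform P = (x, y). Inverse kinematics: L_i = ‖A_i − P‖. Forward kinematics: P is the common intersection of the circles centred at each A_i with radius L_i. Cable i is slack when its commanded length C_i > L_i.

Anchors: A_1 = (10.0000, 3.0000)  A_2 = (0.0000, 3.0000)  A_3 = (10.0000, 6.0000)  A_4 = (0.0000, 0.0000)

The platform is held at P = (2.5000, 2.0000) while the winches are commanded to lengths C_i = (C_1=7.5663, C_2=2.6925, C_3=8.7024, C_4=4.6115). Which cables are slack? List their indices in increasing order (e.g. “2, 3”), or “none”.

3, 4

i=1: geometric 7.5664 vs commanded 7.5663 ⇒ taut
i=2: geometric 2.6926 vs commanded 2.6925 ⇒ taut
i=3: geometric 8.5000 vs commanded 8.7024 ⇒ slack
i=4: geometric 3.2016 vs commanded 4.6115 ⇒ slack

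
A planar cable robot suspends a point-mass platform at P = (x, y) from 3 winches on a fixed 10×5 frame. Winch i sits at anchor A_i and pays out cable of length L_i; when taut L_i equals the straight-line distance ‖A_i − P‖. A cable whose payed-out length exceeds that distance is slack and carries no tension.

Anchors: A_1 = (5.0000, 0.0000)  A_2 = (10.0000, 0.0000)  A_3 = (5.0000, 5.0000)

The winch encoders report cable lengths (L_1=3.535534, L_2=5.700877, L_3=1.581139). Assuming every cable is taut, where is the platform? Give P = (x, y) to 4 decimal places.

(5.5000, 3.5000)

expand ‖A_i−P‖²=L_i² and subtract eq 1 (q_i ≔ ‖A_i‖²−L_i²)
q_1 = 25.0000+0.0000−12.5000 = 12.5000
eq1−eq2 → [-10.0000  0.0000]·P = -55.0000
eq1−eq3 → [0.0000  -10.0000]·P = -35.0000
2×2 solve → P = (5.5000, 3.5000)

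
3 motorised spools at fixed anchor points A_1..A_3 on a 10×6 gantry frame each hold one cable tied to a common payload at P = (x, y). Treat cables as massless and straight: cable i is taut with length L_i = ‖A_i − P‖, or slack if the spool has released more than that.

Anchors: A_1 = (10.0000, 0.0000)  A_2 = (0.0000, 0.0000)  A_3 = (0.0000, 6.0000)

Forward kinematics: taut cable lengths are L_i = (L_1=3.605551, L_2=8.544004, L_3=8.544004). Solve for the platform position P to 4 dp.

(8.0000, 3.0000)

each cable: (A_i−P)·(A_i−P) = L_i²; let q_i = ‖A_i‖²−L_i²
q_1 = 100.0000+0.0000−13.0000 = 87.0000
row 1: 20.0000x + 0.0000y = 160.0000  (q_2=-73.0000)
row 2: 20.0000x − 12.0000y = 124.0000  (q_3=-37.0000)
Cramer on rows 1–2 → x = 8.0000, y = 3.0000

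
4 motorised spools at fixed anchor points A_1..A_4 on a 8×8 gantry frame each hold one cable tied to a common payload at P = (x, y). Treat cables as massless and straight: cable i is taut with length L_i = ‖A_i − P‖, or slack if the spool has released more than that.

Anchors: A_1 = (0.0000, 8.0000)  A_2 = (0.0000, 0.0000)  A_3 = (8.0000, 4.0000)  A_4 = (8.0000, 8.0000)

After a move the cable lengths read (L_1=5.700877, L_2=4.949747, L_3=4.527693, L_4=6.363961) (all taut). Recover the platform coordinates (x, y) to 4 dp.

expand ‖A_i−P‖²=L_i² and subtract eq 1 (c_i ≔ ‖A_i‖²−L_i²)
c_1 = 0.0000+64.0000−32.5000 = 31.5000
eq1−eq2 → [0.0000  16.0000]·P = 56.0000
eq1−eq3 → [-16.0000  8.0000]·P = -28.0000
eq1−eq4 → [-16.0000  0.0000]·P = -56.0000
2×2 solve → P = (3.5000, 3.5000)
check cable 4: ‖A_4−P‖² = 40.5000 ≈ L_4² = 40.5000 ✓

(3.5000, 3.5000)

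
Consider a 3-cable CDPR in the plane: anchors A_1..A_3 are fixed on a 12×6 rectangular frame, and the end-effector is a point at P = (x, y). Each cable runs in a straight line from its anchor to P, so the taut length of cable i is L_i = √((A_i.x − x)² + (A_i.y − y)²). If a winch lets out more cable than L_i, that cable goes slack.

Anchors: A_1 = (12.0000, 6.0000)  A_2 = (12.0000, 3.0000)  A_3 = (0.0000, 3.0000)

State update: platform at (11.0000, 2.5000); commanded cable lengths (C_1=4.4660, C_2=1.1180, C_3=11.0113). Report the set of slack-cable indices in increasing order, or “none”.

i=1: geometric 3.6401 vs commanded 4.4660 ⇒ slack
i=2: geometric 1.1180 vs commanded 1.1180 ⇒ taut
i=3: geometric 11.0114 vs commanded 11.0113 ⇒ taut

1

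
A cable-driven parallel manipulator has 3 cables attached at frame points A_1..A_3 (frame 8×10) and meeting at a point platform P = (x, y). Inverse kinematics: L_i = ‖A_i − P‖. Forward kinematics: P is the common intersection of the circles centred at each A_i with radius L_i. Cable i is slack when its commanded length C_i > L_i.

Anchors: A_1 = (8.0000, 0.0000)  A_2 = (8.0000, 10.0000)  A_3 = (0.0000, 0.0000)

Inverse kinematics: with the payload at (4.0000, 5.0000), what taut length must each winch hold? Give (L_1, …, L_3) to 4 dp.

L_1: Δ = A_1−P = (4.0000, -5.0000) → ‖Δ‖ = √41.0000 = 6.4031
L_2: Δ = A_2−P = (4.0000, 5.0000) → ‖Δ‖ = √41.0000 = 6.4031
L_3: Δ = A_3−P = (-4.0000, -5.0000) → ‖Δ‖ = √41.0000 = 6.4031

(6.4031, 6.4031, 6.4031)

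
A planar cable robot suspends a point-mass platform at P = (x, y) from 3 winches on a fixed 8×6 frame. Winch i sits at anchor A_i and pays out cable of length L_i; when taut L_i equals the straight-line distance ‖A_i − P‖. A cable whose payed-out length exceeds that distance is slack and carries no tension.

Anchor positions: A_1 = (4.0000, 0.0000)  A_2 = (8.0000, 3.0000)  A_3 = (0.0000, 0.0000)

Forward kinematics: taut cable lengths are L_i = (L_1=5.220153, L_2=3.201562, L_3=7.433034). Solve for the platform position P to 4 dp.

(5.5000, 5.0000)

each cable: (A_i−P)·(A_i−P) = L_i²; let k_i = ‖A_i‖²−L_i²
k_1 = 16.0000+0.0000−27.2500 = -11.2500
row 1: -8.0000x − 6.0000y = -74.0000  (k_2=62.7500)
row 2: 8.0000x + 0.0000y = 44.0000  (k_3=-55.2500)
Cramer on rows 1–2 → x = 5.5000, y = 5.0000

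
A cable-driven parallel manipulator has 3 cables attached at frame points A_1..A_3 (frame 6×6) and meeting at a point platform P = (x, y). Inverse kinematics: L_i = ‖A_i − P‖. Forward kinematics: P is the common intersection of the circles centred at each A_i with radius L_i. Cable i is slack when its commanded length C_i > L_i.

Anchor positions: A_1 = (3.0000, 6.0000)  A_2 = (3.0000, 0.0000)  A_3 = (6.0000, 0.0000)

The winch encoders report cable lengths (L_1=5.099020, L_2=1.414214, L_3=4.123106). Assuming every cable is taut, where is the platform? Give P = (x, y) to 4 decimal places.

(2.0000, 1.0000)

circle eqns → linear via eq_j − eq_1; set c_j = A_j·A_j − L_j²
c_1 = 9.0000+36.0000−26.0000 = 19.0000
0.0000·x + 12.0000·y = c_1−c_2 = 12.0000
-6.0000·x + 12.0000·y = c_1−c_3 = 0.0000
solve first two rows → x=2.0000, y=1.0000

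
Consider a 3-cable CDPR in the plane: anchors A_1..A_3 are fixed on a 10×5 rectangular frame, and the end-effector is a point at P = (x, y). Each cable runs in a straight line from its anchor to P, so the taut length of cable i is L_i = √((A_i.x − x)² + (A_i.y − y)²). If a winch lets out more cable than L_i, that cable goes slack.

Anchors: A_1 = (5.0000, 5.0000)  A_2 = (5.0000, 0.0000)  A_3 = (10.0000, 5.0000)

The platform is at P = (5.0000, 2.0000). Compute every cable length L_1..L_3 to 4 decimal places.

(3.0000, 2.0000, 5.8310)

L_1: Δ = A_1−P = (0.0000, 3.0000) → ‖Δ‖ = √9.0000 = 3.0000
L_2: Δ = A_2−P = (0.0000, -2.0000) → ‖Δ‖ = √4.0000 = 2.0000
L_3: Δ = A_3−P = (5.0000, 3.0000) → ‖Δ‖ = √34.0000 = 5.8310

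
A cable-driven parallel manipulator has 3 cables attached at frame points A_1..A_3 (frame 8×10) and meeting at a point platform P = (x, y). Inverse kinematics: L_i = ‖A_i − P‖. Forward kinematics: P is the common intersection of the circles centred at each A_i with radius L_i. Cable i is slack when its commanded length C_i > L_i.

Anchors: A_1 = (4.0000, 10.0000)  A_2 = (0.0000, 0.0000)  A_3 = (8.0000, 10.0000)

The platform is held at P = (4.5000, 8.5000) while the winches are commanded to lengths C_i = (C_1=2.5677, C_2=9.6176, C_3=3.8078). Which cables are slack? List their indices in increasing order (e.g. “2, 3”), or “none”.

1

cable 1: L_1 = ‖A_1−P‖ = 1.5811;  C_1 = 2.5677 → slack
cable 2: L_2 = ‖A_2−P‖ = 9.6177;  C_2 = 9.6176 → taut
cable 3: L_3 = ‖A_3−P‖ = 3.8079;  C_3 = 3.8078 → taut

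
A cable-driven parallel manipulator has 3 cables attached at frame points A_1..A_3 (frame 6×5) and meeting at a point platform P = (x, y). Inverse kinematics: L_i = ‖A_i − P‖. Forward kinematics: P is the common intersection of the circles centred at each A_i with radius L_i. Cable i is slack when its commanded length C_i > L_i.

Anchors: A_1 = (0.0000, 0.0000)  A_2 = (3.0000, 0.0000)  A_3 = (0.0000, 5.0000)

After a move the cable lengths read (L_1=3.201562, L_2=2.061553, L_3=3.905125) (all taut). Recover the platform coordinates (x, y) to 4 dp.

(2.5000, 2.0000)

expand ‖A_i−P‖²=L_i² and subtract eq 1 (k_i ≔ ‖A_i‖²−L_i²)
k_1 = 0.0000+0.0000−10.2500 = -10.2500
eq1−eq2 → [-6.0000  0.0000]·P = -15.0000
eq1−eq3 → [0.0000  -10.0000]·P = -20.0000
2×2 solve → P = (2.5000, 2.0000)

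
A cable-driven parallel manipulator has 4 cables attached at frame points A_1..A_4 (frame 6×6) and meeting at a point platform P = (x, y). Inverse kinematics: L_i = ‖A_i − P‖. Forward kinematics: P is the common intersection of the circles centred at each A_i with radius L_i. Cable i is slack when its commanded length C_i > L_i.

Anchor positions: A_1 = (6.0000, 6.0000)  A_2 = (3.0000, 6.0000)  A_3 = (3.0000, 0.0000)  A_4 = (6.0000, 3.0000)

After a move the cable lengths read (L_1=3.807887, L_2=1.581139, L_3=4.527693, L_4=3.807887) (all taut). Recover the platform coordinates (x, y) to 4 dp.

expand ‖A_i−P‖²=L_i² and subtract eq 1 (q_i ≔ ‖A_i‖²−L_i²)
q_1 = 36.0000+36.0000−14.5000 = 57.5000
eq1−eq2 → [6.0000  0.0000]·P = 15.0000
eq1−eq3 → [6.0000  12.0000]·P = 69.0000
eq1−eq4 → [0.0000  6.0000]·P = 27.0000
2×2 solve → P = (2.5000, 4.5000)
check cable 4: ‖A_4−P‖² = 14.5000 ≈ L_4² = 14.5000 ✓

(2.5000, 4.5000)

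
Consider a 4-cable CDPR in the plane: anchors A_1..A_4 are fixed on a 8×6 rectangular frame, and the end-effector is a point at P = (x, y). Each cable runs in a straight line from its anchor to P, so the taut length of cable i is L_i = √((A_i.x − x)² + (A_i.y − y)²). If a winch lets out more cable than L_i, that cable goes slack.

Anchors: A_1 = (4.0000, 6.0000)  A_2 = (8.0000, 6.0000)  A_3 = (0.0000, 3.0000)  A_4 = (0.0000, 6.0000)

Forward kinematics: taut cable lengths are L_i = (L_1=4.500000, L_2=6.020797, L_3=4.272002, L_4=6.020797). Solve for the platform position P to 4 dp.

(4.0000, 1.5000)

expand ‖A_i−P‖²=L_i² and subtract eq 1 (q_i ≔ ‖A_i‖²−L_i²)
q_1 = 16.0000+36.0000−20.2500 = 31.7500
eq1−eq2 → [-8.0000  0.0000]·P = -32.0000
eq1−eq3 → [8.0000  6.0000]·P = 41.0000
eq1−eq4 → [8.0000  0.0000]·P = 32.0000
2×2 solve → P = (4.0000, 1.5000)
check cable 4: ‖A_4−P‖² = 36.2500 ≈ L_4² = 36.2500 ✓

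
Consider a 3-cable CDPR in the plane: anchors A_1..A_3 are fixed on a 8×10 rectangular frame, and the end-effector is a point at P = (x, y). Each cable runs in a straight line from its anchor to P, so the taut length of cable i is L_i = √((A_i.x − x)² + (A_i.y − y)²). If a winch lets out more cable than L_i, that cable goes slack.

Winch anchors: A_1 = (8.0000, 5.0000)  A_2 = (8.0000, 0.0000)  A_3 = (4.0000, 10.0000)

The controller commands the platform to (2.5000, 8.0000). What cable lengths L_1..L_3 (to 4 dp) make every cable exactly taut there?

(6.2650, 9.7082, 2.5000)

cable 1: Δx=5.5000, Δy=-3.0000; L_1 = √(Δx²+Δy²) = 6.2650
cable 2: Δx=5.5000, Δy=-8.0000; L_2 = √(Δx²+Δy²) = 9.7082
cable 3: Δx=1.5000, Δy=2.0000; L_3 = √(Δx²+Δy²) = 2.5000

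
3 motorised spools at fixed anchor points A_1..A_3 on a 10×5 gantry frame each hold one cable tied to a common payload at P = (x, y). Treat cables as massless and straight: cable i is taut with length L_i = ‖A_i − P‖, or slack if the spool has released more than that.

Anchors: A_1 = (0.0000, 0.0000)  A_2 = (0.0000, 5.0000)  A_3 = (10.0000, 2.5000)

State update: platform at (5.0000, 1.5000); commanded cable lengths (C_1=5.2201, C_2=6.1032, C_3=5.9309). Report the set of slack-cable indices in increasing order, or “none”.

cable 1: L_1 = ‖A_1−P‖ = 5.2202;  C_1 = 5.2201 → taut
cable 2: L_2 = ‖A_2−P‖ = 6.1033;  C_2 = 6.1032 → taut
cable 3: L_3 = ‖A_3−P‖ = 5.0990;  C_3 = 5.9309 → slack

3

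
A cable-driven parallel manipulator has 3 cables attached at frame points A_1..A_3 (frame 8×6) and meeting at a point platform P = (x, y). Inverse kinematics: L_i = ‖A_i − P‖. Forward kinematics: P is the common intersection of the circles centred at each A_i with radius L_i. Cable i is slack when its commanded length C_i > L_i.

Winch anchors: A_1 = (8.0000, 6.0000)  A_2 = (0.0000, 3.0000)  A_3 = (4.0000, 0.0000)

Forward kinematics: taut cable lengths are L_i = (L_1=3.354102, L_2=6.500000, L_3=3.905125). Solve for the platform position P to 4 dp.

each cable: (A_i−P)·(A_i−P) = L_i²; let k_i = ‖A_i‖²−L_i²
k_1 = 64.0000+36.0000−11.2500 = 88.7500
row 1: 16.0000x + 6.0000y = 122.0000  (k_2=-33.2500)
row 2: 8.0000x + 12.0000y = 88.0000  (k_3=0.7500)
Cramer on rows 1–2 → x = 6.5000, y = 3.0000

(6.5000, 3.0000)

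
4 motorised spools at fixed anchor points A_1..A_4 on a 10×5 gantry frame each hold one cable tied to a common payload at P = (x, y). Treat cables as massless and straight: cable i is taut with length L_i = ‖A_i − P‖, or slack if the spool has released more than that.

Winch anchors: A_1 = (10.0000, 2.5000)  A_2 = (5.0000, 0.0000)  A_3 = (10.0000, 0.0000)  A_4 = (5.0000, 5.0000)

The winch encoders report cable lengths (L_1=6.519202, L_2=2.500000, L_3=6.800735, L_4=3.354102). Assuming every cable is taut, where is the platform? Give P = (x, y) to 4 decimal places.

(3.5000, 2.0000)

each cable: (A_i−P)·(A_i−P) = L_i²; let k_i = ‖A_i‖²−L_i²
k_1 = 100.0000+6.2500−42.5000 = 63.7500
row 1: 10.0000x + 5.0000y = 45.0000  (k_2=18.7500)
row 2: 0.0000x + 5.0000y = 10.0000  (k_3=53.7500)
row 3: 10.0000x − 5.0000y = 25.0000  (k_4=38.7500)
Cramer on rows 1–2 → x = 3.5000, y = 2.0000
check cable 4: ‖A_4−P‖² = 11.2500 ≈ L_4² = 11.2500 ✓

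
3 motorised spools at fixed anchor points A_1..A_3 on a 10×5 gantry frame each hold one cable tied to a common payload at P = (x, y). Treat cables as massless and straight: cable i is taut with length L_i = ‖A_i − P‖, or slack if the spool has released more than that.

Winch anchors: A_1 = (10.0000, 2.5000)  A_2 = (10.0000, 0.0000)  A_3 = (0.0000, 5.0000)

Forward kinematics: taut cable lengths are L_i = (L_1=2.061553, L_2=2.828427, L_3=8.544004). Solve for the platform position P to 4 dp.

(8.0000, 2.0000)

circle eqns → linear via eq_j − eq_1; set q_j = A_j·A_j − L_j²
q_1 = 100.0000+6.2500−4.2500 = 102.0000
0.0000·x + 5.0000·y = q_1−q_2 = 10.0000
20.0000·x − 5.0000·y = q_1−q_3 = 150.0000
solve first two rows → x=8.0000, y=2.0000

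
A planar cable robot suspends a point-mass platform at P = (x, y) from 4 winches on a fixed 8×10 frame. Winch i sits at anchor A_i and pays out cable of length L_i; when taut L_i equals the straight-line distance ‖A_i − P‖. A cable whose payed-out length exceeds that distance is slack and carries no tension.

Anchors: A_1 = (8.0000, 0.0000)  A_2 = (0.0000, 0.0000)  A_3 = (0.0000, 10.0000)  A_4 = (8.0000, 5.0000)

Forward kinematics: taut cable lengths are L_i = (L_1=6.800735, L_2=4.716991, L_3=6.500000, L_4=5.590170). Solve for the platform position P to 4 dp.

(2.5000, 4.0000)

expand ‖A_i−P‖²=L_i² and subtract eq 1 (q_i ≔ ‖A_i‖²−L_i²)
q_1 = 64.0000+0.0000−46.2500 = 17.7500
eq1−eq2 → [16.0000  0.0000]·P = 40.0000
eq1−eq3 → [16.0000  -20.0000]·P = -40.0000
eq1−eq4 → [0.0000  -10.0000]·P = -40.0000
2×2 solve → P = (2.5000, 4.0000)
check cable 4: ‖A_4−P‖² = 31.2500 ≈ L_4² = 31.2500 ✓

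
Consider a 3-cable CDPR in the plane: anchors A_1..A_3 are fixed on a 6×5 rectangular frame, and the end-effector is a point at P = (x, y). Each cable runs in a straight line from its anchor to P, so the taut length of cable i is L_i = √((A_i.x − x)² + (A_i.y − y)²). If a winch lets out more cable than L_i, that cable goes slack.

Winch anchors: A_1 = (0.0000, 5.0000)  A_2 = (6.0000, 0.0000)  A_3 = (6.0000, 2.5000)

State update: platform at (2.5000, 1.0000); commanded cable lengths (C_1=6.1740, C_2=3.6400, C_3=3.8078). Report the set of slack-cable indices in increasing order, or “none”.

1

i=1: geometric 4.7170 vs commanded 6.1740 ⇒ slack
i=2: geometric 3.6401 vs commanded 3.6400 ⇒ taut
i=3: geometric 3.8079 vs commanded 3.8078 ⇒ taut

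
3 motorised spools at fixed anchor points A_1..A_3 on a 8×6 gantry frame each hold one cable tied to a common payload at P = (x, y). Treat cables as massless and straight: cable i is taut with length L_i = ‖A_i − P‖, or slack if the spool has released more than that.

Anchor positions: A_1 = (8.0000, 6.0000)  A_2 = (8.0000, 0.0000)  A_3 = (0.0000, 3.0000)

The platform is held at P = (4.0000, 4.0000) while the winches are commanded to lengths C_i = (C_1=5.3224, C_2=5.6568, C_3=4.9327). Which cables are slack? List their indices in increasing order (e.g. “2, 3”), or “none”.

i=1: geometric 4.4721 vs commanded 5.3224 ⇒ slack
i=2: geometric 5.6569 vs commanded 5.6568 ⇒ taut
i=3: geometric 4.1231 vs commanded 4.9327 ⇒ slack

1, 3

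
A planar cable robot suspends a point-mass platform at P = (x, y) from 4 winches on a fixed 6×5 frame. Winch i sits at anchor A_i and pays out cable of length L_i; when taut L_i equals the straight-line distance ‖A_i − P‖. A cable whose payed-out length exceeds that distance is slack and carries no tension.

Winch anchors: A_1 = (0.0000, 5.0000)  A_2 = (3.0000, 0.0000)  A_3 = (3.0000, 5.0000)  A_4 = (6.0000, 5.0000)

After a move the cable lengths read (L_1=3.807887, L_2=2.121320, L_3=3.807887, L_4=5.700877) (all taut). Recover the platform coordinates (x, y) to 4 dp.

(1.5000, 1.5000)

circle eqns → linear via eq_j − eq_1; set k_j = A_j·A_j − L_j²
k_1 = 0.0000+25.0000−14.5000 = 10.5000
-6.0000·x + 10.0000·y = k_1−k_2 = 6.0000
-6.0000·x + 0.0000·y = k_1−k_3 = -9.0000
-12.0000·x + 0.0000·y = k_1−k_4 = -18.0000
solve first two rows → x=1.5000, y=1.5000
check cable 4: ‖A_4−P‖² = 32.5000 ≈ L_4² = 32.5000 ✓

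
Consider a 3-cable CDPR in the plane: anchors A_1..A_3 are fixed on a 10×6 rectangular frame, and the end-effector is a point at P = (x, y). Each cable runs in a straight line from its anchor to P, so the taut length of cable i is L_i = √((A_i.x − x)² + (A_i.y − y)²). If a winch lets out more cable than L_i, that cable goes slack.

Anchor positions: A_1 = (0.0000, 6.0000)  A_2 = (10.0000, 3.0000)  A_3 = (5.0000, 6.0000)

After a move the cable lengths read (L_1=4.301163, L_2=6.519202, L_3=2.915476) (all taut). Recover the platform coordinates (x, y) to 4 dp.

(3.5000, 3.5000)

circle eqns → linear via eq_j − eq_1; set c_j = A_j·A_j − L_j²
c_1 = 0.0000+36.0000−18.5000 = 17.5000
-20.0000·x + 6.0000·y = c_1−c_2 = -49.0000
-10.0000·x + 0.0000·y = c_1−c_3 = -35.0000
solve first two rows → x=3.5000, y=3.5000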